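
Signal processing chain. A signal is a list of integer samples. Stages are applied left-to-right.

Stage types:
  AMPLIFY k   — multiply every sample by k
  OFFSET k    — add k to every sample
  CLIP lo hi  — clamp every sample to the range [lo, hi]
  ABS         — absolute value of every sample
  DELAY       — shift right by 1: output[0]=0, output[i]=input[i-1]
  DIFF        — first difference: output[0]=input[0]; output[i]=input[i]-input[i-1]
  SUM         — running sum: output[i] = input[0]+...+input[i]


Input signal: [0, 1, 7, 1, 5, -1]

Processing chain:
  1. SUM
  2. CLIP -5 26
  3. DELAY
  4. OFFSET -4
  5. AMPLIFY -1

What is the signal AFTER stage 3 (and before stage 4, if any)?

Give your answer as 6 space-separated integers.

Answer: 0 0 1 8 9 14

Derivation:
Input: [0, 1, 7, 1, 5, -1]
Stage 1 (SUM): sum[0..0]=0, sum[0..1]=1, sum[0..2]=8, sum[0..3]=9, sum[0..4]=14, sum[0..5]=13 -> [0, 1, 8, 9, 14, 13]
Stage 2 (CLIP -5 26): clip(0,-5,26)=0, clip(1,-5,26)=1, clip(8,-5,26)=8, clip(9,-5,26)=9, clip(14,-5,26)=14, clip(13,-5,26)=13 -> [0, 1, 8, 9, 14, 13]
Stage 3 (DELAY): [0, 0, 1, 8, 9, 14] = [0, 0, 1, 8, 9, 14] -> [0, 0, 1, 8, 9, 14]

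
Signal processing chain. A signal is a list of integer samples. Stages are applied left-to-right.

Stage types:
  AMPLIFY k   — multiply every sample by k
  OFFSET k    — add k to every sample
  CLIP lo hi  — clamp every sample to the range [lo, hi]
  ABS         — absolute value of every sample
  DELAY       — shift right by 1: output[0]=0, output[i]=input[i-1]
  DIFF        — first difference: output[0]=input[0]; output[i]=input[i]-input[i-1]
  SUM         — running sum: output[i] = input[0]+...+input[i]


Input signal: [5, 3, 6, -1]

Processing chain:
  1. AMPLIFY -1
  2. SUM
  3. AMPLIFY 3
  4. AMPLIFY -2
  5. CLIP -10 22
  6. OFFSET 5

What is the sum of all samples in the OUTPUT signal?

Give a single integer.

Answer: 108

Derivation:
Input: [5, 3, 6, -1]
Stage 1 (AMPLIFY -1): 5*-1=-5, 3*-1=-3, 6*-1=-6, -1*-1=1 -> [-5, -3, -6, 1]
Stage 2 (SUM): sum[0..0]=-5, sum[0..1]=-8, sum[0..2]=-14, sum[0..3]=-13 -> [-5, -8, -14, -13]
Stage 3 (AMPLIFY 3): -5*3=-15, -8*3=-24, -14*3=-42, -13*3=-39 -> [-15, -24, -42, -39]
Stage 4 (AMPLIFY -2): -15*-2=30, -24*-2=48, -42*-2=84, -39*-2=78 -> [30, 48, 84, 78]
Stage 5 (CLIP -10 22): clip(30,-10,22)=22, clip(48,-10,22)=22, clip(84,-10,22)=22, clip(78,-10,22)=22 -> [22, 22, 22, 22]
Stage 6 (OFFSET 5): 22+5=27, 22+5=27, 22+5=27, 22+5=27 -> [27, 27, 27, 27]
Output sum: 108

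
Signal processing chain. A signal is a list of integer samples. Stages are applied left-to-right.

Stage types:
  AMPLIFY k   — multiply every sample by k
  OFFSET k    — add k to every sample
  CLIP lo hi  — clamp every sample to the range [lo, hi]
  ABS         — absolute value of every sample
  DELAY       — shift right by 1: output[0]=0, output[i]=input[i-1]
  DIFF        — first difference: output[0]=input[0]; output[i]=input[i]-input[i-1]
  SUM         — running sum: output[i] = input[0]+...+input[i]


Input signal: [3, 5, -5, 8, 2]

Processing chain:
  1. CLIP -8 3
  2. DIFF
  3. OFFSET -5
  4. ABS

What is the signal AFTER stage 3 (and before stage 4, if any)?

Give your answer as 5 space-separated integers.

Answer: -2 -5 -13 3 -6

Derivation:
Input: [3, 5, -5, 8, 2]
Stage 1 (CLIP -8 3): clip(3,-8,3)=3, clip(5,-8,3)=3, clip(-5,-8,3)=-5, clip(8,-8,3)=3, clip(2,-8,3)=2 -> [3, 3, -5, 3, 2]
Stage 2 (DIFF): s[0]=3, 3-3=0, -5-3=-8, 3--5=8, 2-3=-1 -> [3, 0, -8, 8, -1]
Stage 3 (OFFSET -5): 3+-5=-2, 0+-5=-5, -8+-5=-13, 8+-5=3, -1+-5=-6 -> [-2, -5, -13, 3, -6]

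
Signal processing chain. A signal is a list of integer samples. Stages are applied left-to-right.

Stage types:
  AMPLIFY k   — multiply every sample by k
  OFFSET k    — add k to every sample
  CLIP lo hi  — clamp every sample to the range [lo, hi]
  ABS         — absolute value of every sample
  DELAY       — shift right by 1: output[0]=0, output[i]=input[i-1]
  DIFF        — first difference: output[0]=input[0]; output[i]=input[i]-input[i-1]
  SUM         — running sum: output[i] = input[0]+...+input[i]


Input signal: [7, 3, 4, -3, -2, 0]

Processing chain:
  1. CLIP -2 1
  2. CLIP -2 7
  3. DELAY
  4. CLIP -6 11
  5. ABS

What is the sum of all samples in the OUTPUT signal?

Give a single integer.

Input: [7, 3, 4, -3, -2, 0]
Stage 1 (CLIP -2 1): clip(7,-2,1)=1, clip(3,-2,1)=1, clip(4,-2,1)=1, clip(-3,-2,1)=-2, clip(-2,-2,1)=-2, clip(0,-2,1)=0 -> [1, 1, 1, -2, -2, 0]
Stage 2 (CLIP -2 7): clip(1,-2,7)=1, clip(1,-2,7)=1, clip(1,-2,7)=1, clip(-2,-2,7)=-2, clip(-2,-2,7)=-2, clip(0,-2,7)=0 -> [1, 1, 1, -2, -2, 0]
Stage 3 (DELAY): [0, 1, 1, 1, -2, -2] = [0, 1, 1, 1, -2, -2] -> [0, 1, 1, 1, -2, -2]
Stage 4 (CLIP -6 11): clip(0,-6,11)=0, clip(1,-6,11)=1, clip(1,-6,11)=1, clip(1,-6,11)=1, clip(-2,-6,11)=-2, clip(-2,-6,11)=-2 -> [0, 1, 1, 1, -2, -2]
Stage 5 (ABS): |0|=0, |1|=1, |1|=1, |1|=1, |-2|=2, |-2|=2 -> [0, 1, 1, 1, 2, 2]
Output sum: 7

Answer: 7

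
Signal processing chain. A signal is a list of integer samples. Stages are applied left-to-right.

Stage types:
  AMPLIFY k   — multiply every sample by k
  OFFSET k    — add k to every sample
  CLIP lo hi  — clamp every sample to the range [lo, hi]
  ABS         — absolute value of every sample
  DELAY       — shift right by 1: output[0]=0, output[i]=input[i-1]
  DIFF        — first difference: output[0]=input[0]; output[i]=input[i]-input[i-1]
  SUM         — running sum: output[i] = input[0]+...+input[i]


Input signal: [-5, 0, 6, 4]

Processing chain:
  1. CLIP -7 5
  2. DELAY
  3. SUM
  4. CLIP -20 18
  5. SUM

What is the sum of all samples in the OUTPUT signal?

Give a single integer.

Answer: -25

Derivation:
Input: [-5, 0, 6, 4]
Stage 1 (CLIP -7 5): clip(-5,-7,5)=-5, clip(0,-7,5)=0, clip(6,-7,5)=5, clip(4,-7,5)=4 -> [-5, 0, 5, 4]
Stage 2 (DELAY): [0, -5, 0, 5] = [0, -5, 0, 5] -> [0, -5, 0, 5]
Stage 3 (SUM): sum[0..0]=0, sum[0..1]=-5, sum[0..2]=-5, sum[0..3]=0 -> [0, -5, -5, 0]
Stage 4 (CLIP -20 18): clip(0,-20,18)=0, clip(-5,-20,18)=-5, clip(-5,-20,18)=-5, clip(0,-20,18)=0 -> [0, -5, -5, 0]
Stage 5 (SUM): sum[0..0]=0, sum[0..1]=-5, sum[0..2]=-10, sum[0..3]=-10 -> [0, -5, -10, -10]
Output sum: -25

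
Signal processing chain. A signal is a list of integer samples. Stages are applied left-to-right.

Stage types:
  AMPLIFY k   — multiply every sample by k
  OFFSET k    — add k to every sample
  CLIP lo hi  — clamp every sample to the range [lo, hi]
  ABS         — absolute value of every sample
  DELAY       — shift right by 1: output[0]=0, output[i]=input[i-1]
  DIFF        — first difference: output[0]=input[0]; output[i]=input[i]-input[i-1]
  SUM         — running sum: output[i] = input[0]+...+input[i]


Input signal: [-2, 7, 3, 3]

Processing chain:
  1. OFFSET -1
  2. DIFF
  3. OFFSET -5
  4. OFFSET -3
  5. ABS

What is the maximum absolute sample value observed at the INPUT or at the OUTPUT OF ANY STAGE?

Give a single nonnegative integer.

Input: [-2, 7, 3, 3] (max |s|=7)
Stage 1 (OFFSET -1): -2+-1=-3, 7+-1=6, 3+-1=2, 3+-1=2 -> [-3, 6, 2, 2] (max |s|=6)
Stage 2 (DIFF): s[0]=-3, 6--3=9, 2-6=-4, 2-2=0 -> [-3, 9, -4, 0] (max |s|=9)
Stage 3 (OFFSET -5): -3+-5=-8, 9+-5=4, -4+-5=-9, 0+-5=-5 -> [-8, 4, -9, -5] (max |s|=9)
Stage 4 (OFFSET -3): -8+-3=-11, 4+-3=1, -9+-3=-12, -5+-3=-8 -> [-11, 1, -12, -8] (max |s|=12)
Stage 5 (ABS): |-11|=11, |1|=1, |-12|=12, |-8|=8 -> [11, 1, 12, 8] (max |s|=12)
Overall max amplitude: 12

Answer: 12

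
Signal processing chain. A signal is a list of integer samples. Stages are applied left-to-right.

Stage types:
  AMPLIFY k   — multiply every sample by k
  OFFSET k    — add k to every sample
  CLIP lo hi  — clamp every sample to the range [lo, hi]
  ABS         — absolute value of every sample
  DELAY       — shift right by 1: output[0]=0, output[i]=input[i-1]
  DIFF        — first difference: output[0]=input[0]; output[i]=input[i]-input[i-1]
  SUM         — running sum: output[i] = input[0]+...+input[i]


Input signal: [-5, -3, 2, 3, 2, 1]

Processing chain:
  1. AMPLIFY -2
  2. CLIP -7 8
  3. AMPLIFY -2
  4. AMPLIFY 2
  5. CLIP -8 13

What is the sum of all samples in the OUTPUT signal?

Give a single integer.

Answer: 31

Derivation:
Input: [-5, -3, 2, 3, 2, 1]
Stage 1 (AMPLIFY -2): -5*-2=10, -3*-2=6, 2*-2=-4, 3*-2=-6, 2*-2=-4, 1*-2=-2 -> [10, 6, -4, -6, -4, -2]
Stage 2 (CLIP -7 8): clip(10,-7,8)=8, clip(6,-7,8)=6, clip(-4,-7,8)=-4, clip(-6,-7,8)=-6, clip(-4,-7,8)=-4, clip(-2,-7,8)=-2 -> [8, 6, -4, -6, -4, -2]
Stage 3 (AMPLIFY -2): 8*-2=-16, 6*-2=-12, -4*-2=8, -6*-2=12, -4*-2=8, -2*-2=4 -> [-16, -12, 8, 12, 8, 4]
Stage 4 (AMPLIFY 2): -16*2=-32, -12*2=-24, 8*2=16, 12*2=24, 8*2=16, 4*2=8 -> [-32, -24, 16, 24, 16, 8]
Stage 5 (CLIP -8 13): clip(-32,-8,13)=-8, clip(-24,-8,13)=-8, clip(16,-8,13)=13, clip(24,-8,13)=13, clip(16,-8,13)=13, clip(8,-8,13)=8 -> [-8, -8, 13, 13, 13, 8]
Output sum: 31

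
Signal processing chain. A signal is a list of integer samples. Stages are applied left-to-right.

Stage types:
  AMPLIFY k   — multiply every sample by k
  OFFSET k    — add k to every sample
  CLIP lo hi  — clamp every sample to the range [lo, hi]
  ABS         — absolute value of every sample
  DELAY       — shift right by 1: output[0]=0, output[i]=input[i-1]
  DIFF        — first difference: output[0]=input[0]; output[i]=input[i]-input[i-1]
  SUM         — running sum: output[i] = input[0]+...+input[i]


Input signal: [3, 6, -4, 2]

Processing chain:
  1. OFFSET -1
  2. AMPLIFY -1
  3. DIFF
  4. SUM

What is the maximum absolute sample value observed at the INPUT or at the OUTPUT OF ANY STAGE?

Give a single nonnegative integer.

Input: [3, 6, -4, 2] (max |s|=6)
Stage 1 (OFFSET -1): 3+-1=2, 6+-1=5, -4+-1=-5, 2+-1=1 -> [2, 5, -5, 1] (max |s|=5)
Stage 2 (AMPLIFY -1): 2*-1=-2, 5*-1=-5, -5*-1=5, 1*-1=-1 -> [-2, -5, 5, -1] (max |s|=5)
Stage 3 (DIFF): s[0]=-2, -5--2=-3, 5--5=10, -1-5=-6 -> [-2, -3, 10, -6] (max |s|=10)
Stage 4 (SUM): sum[0..0]=-2, sum[0..1]=-5, sum[0..2]=5, sum[0..3]=-1 -> [-2, -5, 5, -1] (max |s|=5)
Overall max amplitude: 10

Answer: 10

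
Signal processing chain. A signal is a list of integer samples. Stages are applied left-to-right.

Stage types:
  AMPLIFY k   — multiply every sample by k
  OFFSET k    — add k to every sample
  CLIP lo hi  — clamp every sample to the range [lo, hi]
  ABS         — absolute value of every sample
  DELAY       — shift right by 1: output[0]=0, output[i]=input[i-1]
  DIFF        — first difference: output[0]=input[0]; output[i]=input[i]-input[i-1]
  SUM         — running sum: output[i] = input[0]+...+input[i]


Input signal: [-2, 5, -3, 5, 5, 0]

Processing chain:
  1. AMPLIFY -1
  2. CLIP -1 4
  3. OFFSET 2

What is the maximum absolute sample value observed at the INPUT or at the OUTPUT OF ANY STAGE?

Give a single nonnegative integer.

Answer: 5

Derivation:
Input: [-2, 5, -3, 5, 5, 0] (max |s|=5)
Stage 1 (AMPLIFY -1): -2*-1=2, 5*-1=-5, -3*-1=3, 5*-1=-5, 5*-1=-5, 0*-1=0 -> [2, -5, 3, -5, -5, 0] (max |s|=5)
Stage 2 (CLIP -1 4): clip(2,-1,4)=2, clip(-5,-1,4)=-1, clip(3,-1,4)=3, clip(-5,-1,4)=-1, clip(-5,-1,4)=-1, clip(0,-1,4)=0 -> [2, -1, 3, -1, -1, 0] (max |s|=3)
Stage 3 (OFFSET 2): 2+2=4, -1+2=1, 3+2=5, -1+2=1, -1+2=1, 0+2=2 -> [4, 1, 5, 1, 1, 2] (max |s|=5)
Overall max amplitude: 5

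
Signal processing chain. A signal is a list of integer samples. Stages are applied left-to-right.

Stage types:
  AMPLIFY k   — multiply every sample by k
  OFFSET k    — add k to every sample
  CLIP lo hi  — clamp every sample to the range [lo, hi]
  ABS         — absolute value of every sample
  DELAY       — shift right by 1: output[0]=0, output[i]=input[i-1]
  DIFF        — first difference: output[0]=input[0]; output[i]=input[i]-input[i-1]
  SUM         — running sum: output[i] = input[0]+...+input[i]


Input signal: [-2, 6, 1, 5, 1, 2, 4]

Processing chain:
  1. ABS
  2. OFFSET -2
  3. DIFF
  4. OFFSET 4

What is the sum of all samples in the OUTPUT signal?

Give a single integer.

Answer: 30

Derivation:
Input: [-2, 6, 1, 5, 1, 2, 4]
Stage 1 (ABS): |-2|=2, |6|=6, |1|=1, |5|=5, |1|=1, |2|=2, |4|=4 -> [2, 6, 1, 5, 1, 2, 4]
Stage 2 (OFFSET -2): 2+-2=0, 6+-2=4, 1+-2=-1, 5+-2=3, 1+-2=-1, 2+-2=0, 4+-2=2 -> [0, 4, -1, 3, -1, 0, 2]
Stage 3 (DIFF): s[0]=0, 4-0=4, -1-4=-5, 3--1=4, -1-3=-4, 0--1=1, 2-0=2 -> [0, 4, -5, 4, -4, 1, 2]
Stage 4 (OFFSET 4): 0+4=4, 4+4=8, -5+4=-1, 4+4=8, -4+4=0, 1+4=5, 2+4=6 -> [4, 8, -1, 8, 0, 5, 6]
Output sum: 30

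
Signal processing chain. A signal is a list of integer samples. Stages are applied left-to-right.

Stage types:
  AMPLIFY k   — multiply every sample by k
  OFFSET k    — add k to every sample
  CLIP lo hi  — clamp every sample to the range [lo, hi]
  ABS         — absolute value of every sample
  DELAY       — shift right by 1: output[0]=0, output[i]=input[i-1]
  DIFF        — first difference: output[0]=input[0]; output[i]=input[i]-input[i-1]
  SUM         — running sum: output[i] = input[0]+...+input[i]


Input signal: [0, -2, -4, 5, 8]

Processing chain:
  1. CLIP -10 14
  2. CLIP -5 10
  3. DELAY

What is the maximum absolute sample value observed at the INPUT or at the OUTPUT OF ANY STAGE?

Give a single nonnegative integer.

Input: [0, -2, -4, 5, 8] (max |s|=8)
Stage 1 (CLIP -10 14): clip(0,-10,14)=0, clip(-2,-10,14)=-2, clip(-4,-10,14)=-4, clip(5,-10,14)=5, clip(8,-10,14)=8 -> [0, -2, -4, 5, 8] (max |s|=8)
Stage 2 (CLIP -5 10): clip(0,-5,10)=0, clip(-2,-5,10)=-2, clip(-4,-5,10)=-4, clip(5,-5,10)=5, clip(8,-5,10)=8 -> [0, -2, -4, 5, 8] (max |s|=8)
Stage 3 (DELAY): [0, 0, -2, -4, 5] = [0, 0, -2, -4, 5] -> [0, 0, -2, -4, 5] (max |s|=5)
Overall max amplitude: 8

Answer: 8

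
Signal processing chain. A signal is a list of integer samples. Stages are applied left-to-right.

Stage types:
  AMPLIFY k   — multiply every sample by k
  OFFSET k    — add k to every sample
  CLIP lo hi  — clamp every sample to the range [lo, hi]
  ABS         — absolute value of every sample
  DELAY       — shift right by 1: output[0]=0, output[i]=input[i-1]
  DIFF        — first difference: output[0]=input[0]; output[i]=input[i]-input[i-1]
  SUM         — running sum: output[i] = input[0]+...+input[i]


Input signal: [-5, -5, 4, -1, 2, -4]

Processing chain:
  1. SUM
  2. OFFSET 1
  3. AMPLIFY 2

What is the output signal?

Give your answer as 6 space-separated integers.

Answer: -8 -18 -10 -12 -8 -16

Derivation:
Input: [-5, -5, 4, -1, 2, -4]
Stage 1 (SUM): sum[0..0]=-5, sum[0..1]=-10, sum[0..2]=-6, sum[0..3]=-7, sum[0..4]=-5, sum[0..5]=-9 -> [-5, -10, -6, -7, -5, -9]
Stage 2 (OFFSET 1): -5+1=-4, -10+1=-9, -6+1=-5, -7+1=-6, -5+1=-4, -9+1=-8 -> [-4, -9, -5, -6, -4, -8]
Stage 3 (AMPLIFY 2): -4*2=-8, -9*2=-18, -5*2=-10, -6*2=-12, -4*2=-8, -8*2=-16 -> [-8, -18, -10, -12, -8, -16]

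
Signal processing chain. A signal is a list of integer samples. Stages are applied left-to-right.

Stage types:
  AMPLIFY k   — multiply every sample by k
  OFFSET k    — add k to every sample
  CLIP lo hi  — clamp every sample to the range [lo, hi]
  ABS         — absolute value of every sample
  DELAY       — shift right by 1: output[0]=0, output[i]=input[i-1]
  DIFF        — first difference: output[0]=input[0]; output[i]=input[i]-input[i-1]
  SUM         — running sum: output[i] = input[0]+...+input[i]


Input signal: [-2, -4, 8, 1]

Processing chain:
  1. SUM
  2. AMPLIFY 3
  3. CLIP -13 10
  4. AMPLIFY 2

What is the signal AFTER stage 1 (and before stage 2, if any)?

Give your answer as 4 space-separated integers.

Answer: -2 -6 2 3

Derivation:
Input: [-2, -4, 8, 1]
Stage 1 (SUM): sum[0..0]=-2, sum[0..1]=-6, sum[0..2]=2, sum[0..3]=3 -> [-2, -6, 2, 3]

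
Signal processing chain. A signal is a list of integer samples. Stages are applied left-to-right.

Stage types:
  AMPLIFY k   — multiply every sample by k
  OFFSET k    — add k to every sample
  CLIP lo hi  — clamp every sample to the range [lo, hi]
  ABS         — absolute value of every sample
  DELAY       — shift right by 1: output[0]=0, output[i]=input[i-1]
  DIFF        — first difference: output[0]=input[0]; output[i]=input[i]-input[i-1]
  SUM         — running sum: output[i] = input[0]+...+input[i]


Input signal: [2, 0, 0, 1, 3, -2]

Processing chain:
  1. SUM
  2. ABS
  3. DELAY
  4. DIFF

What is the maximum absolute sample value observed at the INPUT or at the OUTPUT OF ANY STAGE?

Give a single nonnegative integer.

Input: [2, 0, 0, 1, 3, -2] (max |s|=3)
Stage 1 (SUM): sum[0..0]=2, sum[0..1]=2, sum[0..2]=2, sum[0..3]=3, sum[0..4]=6, sum[0..5]=4 -> [2, 2, 2, 3, 6, 4] (max |s|=6)
Stage 2 (ABS): |2|=2, |2|=2, |2|=2, |3|=3, |6|=6, |4|=4 -> [2, 2, 2, 3, 6, 4] (max |s|=6)
Stage 3 (DELAY): [0, 2, 2, 2, 3, 6] = [0, 2, 2, 2, 3, 6] -> [0, 2, 2, 2, 3, 6] (max |s|=6)
Stage 4 (DIFF): s[0]=0, 2-0=2, 2-2=0, 2-2=0, 3-2=1, 6-3=3 -> [0, 2, 0, 0, 1, 3] (max |s|=3)
Overall max amplitude: 6

Answer: 6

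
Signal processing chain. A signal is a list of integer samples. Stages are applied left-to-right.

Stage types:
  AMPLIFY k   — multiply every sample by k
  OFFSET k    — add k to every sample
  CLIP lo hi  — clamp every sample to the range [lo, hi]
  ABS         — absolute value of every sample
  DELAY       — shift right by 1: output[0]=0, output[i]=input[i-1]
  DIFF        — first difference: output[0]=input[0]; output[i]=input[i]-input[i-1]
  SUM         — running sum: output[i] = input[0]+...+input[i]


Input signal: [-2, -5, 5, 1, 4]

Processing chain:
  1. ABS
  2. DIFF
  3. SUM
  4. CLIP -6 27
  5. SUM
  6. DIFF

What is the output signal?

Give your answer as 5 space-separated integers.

Input: [-2, -5, 5, 1, 4]
Stage 1 (ABS): |-2|=2, |-5|=5, |5|=5, |1|=1, |4|=4 -> [2, 5, 5, 1, 4]
Stage 2 (DIFF): s[0]=2, 5-2=3, 5-5=0, 1-5=-4, 4-1=3 -> [2, 3, 0, -4, 3]
Stage 3 (SUM): sum[0..0]=2, sum[0..1]=5, sum[0..2]=5, sum[0..3]=1, sum[0..4]=4 -> [2, 5, 5, 1, 4]
Stage 4 (CLIP -6 27): clip(2,-6,27)=2, clip(5,-6,27)=5, clip(5,-6,27)=5, clip(1,-6,27)=1, clip(4,-6,27)=4 -> [2, 5, 5, 1, 4]
Stage 5 (SUM): sum[0..0]=2, sum[0..1]=7, sum[0..2]=12, sum[0..3]=13, sum[0..4]=17 -> [2, 7, 12, 13, 17]
Stage 6 (DIFF): s[0]=2, 7-2=5, 12-7=5, 13-12=1, 17-13=4 -> [2, 5, 5, 1, 4]

Answer: 2 5 5 1 4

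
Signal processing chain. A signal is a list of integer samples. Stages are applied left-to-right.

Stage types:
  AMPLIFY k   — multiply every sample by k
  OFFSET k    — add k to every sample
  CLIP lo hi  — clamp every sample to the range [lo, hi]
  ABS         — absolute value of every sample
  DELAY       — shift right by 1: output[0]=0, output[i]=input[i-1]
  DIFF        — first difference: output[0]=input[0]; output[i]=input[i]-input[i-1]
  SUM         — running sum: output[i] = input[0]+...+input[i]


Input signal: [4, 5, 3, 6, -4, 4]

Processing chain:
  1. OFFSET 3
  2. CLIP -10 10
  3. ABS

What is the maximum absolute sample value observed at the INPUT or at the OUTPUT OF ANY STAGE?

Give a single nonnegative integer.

Answer: 9

Derivation:
Input: [4, 5, 3, 6, -4, 4] (max |s|=6)
Stage 1 (OFFSET 3): 4+3=7, 5+3=8, 3+3=6, 6+3=9, -4+3=-1, 4+3=7 -> [7, 8, 6, 9, -1, 7] (max |s|=9)
Stage 2 (CLIP -10 10): clip(7,-10,10)=7, clip(8,-10,10)=8, clip(6,-10,10)=6, clip(9,-10,10)=9, clip(-1,-10,10)=-1, clip(7,-10,10)=7 -> [7, 8, 6, 9, -1, 7] (max |s|=9)
Stage 3 (ABS): |7|=7, |8|=8, |6|=6, |9|=9, |-1|=1, |7|=7 -> [7, 8, 6, 9, 1, 7] (max |s|=9)
Overall max amplitude: 9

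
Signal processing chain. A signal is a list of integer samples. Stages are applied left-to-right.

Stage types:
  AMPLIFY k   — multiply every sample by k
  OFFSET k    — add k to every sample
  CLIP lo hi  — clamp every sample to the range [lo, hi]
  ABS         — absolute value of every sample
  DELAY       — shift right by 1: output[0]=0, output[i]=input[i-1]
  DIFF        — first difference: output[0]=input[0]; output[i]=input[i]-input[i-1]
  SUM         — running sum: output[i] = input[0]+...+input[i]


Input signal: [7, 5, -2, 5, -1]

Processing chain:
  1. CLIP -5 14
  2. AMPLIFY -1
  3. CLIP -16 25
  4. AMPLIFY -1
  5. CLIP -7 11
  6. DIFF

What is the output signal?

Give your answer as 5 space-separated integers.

Input: [7, 5, -2, 5, -1]
Stage 1 (CLIP -5 14): clip(7,-5,14)=7, clip(5,-5,14)=5, clip(-2,-5,14)=-2, clip(5,-5,14)=5, clip(-1,-5,14)=-1 -> [7, 5, -2, 5, -1]
Stage 2 (AMPLIFY -1): 7*-1=-7, 5*-1=-5, -2*-1=2, 5*-1=-5, -1*-1=1 -> [-7, -5, 2, -5, 1]
Stage 3 (CLIP -16 25): clip(-7,-16,25)=-7, clip(-5,-16,25)=-5, clip(2,-16,25)=2, clip(-5,-16,25)=-5, clip(1,-16,25)=1 -> [-7, -5, 2, -5, 1]
Stage 4 (AMPLIFY -1): -7*-1=7, -5*-1=5, 2*-1=-2, -5*-1=5, 1*-1=-1 -> [7, 5, -2, 5, -1]
Stage 5 (CLIP -7 11): clip(7,-7,11)=7, clip(5,-7,11)=5, clip(-2,-7,11)=-2, clip(5,-7,11)=5, clip(-1,-7,11)=-1 -> [7, 5, -2, 5, -1]
Stage 6 (DIFF): s[0]=7, 5-7=-2, -2-5=-7, 5--2=7, -1-5=-6 -> [7, -2, -7, 7, -6]

Answer: 7 -2 -7 7 -6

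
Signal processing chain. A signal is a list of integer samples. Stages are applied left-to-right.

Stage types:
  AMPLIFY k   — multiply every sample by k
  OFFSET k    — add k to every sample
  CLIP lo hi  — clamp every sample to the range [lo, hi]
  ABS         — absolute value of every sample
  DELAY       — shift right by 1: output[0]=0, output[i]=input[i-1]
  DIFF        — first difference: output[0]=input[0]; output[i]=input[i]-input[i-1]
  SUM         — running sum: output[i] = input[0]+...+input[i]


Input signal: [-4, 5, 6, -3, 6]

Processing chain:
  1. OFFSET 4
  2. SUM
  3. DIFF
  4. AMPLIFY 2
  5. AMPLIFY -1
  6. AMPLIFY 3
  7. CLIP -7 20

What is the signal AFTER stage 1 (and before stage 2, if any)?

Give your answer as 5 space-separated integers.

Answer: 0 9 10 1 10

Derivation:
Input: [-4, 5, 6, -3, 6]
Stage 1 (OFFSET 4): -4+4=0, 5+4=9, 6+4=10, -3+4=1, 6+4=10 -> [0, 9, 10, 1, 10]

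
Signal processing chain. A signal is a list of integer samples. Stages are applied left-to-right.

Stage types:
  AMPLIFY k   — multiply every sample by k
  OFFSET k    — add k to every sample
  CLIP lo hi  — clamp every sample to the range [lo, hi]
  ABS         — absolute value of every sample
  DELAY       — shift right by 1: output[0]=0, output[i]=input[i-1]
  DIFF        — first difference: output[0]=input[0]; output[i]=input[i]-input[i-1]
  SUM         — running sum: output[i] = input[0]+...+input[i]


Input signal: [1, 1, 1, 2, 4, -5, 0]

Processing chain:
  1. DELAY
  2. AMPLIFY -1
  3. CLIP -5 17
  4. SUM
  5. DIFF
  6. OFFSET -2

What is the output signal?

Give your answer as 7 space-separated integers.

Input: [1, 1, 1, 2, 4, -5, 0]
Stage 1 (DELAY): [0, 1, 1, 1, 2, 4, -5] = [0, 1, 1, 1, 2, 4, -5] -> [0, 1, 1, 1, 2, 4, -5]
Stage 2 (AMPLIFY -1): 0*-1=0, 1*-1=-1, 1*-1=-1, 1*-1=-1, 2*-1=-2, 4*-1=-4, -5*-1=5 -> [0, -1, -1, -1, -2, -4, 5]
Stage 3 (CLIP -5 17): clip(0,-5,17)=0, clip(-1,-5,17)=-1, clip(-1,-5,17)=-1, clip(-1,-5,17)=-1, clip(-2,-5,17)=-2, clip(-4,-5,17)=-4, clip(5,-5,17)=5 -> [0, -1, -1, -1, -2, -4, 5]
Stage 4 (SUM): sum[0..0]=0, sum[0..1]=-1, sum[0..2]=-2, sum[0..3]=-3, sum[0..4]=-5, sum[0..5]=-9, sum[0..6]=-4 -> [0, -1, -2, -3, -5, -9, -4]
Stage 5 (DIFF): s[0]=0, -1-0=-1, -2--1=-1, -3--2=-1, -5--3=-2, -9--5=-4, -4--9=5 -> [0, -1, -1, -1, -2, -4, 5]
Stage 6 (OFFSET -2): 0+-2=-2, -1+-2=-3, -1+-2=-3, -1+-2=-3, -2+-2=-4, -4+-2=-6, 5+-2=3 -> [-2, -3, -3, -3, -4, -6, 3]

Answer: -2 -3 -3 -3 -4 -6 3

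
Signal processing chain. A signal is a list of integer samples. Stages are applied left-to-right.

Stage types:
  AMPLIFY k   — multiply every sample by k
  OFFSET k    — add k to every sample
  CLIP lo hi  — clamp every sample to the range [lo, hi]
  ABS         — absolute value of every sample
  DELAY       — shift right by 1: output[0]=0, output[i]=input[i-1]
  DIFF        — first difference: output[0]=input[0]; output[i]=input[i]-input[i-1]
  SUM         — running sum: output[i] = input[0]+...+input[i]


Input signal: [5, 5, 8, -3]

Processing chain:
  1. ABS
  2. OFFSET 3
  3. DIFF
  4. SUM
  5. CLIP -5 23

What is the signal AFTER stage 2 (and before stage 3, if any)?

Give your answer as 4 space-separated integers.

Answer: 8 8 11 6

Derivation:
Input: [5, 5, 8, -3]
Stage 1 (ABS): |5|=5, |5|=5, |8|=8, |-3|=3 -> [5, 5, 8, 3]
Stage 2 (OFFSET 3): 5+3=8, 5+3=8, 8+3=11, 3+3=6 -> [8, 8, 11, 6]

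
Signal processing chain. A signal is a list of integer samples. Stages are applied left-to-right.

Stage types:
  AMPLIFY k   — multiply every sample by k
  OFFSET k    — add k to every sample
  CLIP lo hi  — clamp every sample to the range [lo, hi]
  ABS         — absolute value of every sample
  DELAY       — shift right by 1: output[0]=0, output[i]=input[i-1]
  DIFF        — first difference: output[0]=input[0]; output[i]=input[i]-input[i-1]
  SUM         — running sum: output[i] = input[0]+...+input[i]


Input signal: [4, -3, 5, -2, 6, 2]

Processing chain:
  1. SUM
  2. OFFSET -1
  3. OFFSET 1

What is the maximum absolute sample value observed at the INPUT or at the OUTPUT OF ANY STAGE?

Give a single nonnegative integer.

Input: [4, -3, 5, -2, 6, 2] (max |s|=6)
Stage 1 (SUM): sum[0..0]=4, sum[0..1]=1, sum[0..2]=6, sum[0..3]=4, sum[0..4]=10, sum[0..5]=12 -> [4, 1, 6, 4, 10, 12] (max |s|=12)
Stage 2 (OFFSET -1): 4+-1=3, 1+-1=0, 6+-1=5, 4+-1=3, 10+-1=9, 12+-1=11 -> [3, 0, 5, 3, 9, 11] (max |s|=11)
Stage 3 (OFFSET 1): 3+1=4, 0+1=1, 5+1=6, 3+1=4, 9+1=10, 11+1=12 -> [4, 1, 6, 4, 10, 12] (max |s|=12)
Overall max amplitude: 12

Answer: 12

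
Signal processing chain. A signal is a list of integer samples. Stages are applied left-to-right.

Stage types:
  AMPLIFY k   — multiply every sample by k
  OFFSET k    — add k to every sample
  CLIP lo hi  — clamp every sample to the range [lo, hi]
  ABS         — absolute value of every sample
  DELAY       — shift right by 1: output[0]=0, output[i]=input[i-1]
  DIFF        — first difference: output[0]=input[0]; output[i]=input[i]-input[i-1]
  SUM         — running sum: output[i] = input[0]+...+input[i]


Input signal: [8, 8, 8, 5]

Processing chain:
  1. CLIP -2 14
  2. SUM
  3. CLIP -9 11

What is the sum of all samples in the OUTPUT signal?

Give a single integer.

Answer: 41

Derivation:
Input: [8, 8, 8, 5]
Stage 1 (CLIP -2 14): clip(8,-2,14)=8, clip(8,-2,14)=8, clip(8,-2,14)=8, clip(5,-2,14)=5 -> [8, 8, 8, 5]
Stage 2 (SUM): sum[0..0]=8, sum[0..1]=16, sum[0..2]=24, sum[0..3]=29 -> [8, 16, 24, 29]
Stage 3 (CLIP -9 11): clip(8,-9,11)=8, clip(16,-9,11)=11, clip(24,-9,11)=11, clip(29,-9,11)=11 -> [8, 11, 11, 11]
Output sum: 41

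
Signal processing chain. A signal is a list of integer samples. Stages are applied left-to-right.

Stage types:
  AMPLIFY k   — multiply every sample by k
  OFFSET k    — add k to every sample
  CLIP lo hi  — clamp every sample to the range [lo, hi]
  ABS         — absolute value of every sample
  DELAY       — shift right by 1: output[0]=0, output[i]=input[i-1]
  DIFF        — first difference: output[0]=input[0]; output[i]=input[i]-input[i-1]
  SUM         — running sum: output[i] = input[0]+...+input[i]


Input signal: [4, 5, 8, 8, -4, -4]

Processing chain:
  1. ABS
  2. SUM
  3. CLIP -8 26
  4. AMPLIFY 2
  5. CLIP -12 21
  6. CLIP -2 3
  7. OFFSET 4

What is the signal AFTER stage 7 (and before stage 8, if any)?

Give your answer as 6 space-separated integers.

Answer: 7 7 7 7 7 7

Derivation:
Input: [4, 5, 8, 8, -4, -4]
Stage 1 (ABS): |4|=4, |5|=5, |8|=8, |8|=8, |-4|=4, |-4|=4 -> [4, 5, 8, 8, 4, 4]
Stage 2 (SUM): sum[0..0]=4, sum[0..1]=9, sum[0..2]=17, sum[0..3]=25, sum[0..4]=29, sum[0..5]=33 -> [4, 9, 17, 25, 29, 33]
Stage 3 (CLIP -8 26): clip(4,-8,26)=4, clip(9,-8,26)=9, clip(17,-8,26)=17, clip(25,-8,26)=25, clip(29,-8,26)=26, clip(33,-8,26)=26 -> [4, 9, 17, 25, 26, 26]
Stage 4 (AMPLIFY 2): 4*2=8, 9*2=18, 17*2=34, 25*2=50, 26*2=52, 26*2=52 -> [8, 18, 34, 50, 52, 52]
Stage 5 (CLIP -12 21): clip(8,-12,21)=8, clip(18,-12,21)=18, clip(34,-12,21)=21, clip(50,-12,21)=21, clip(52,-12,21)=21, clip(52,-12,21)=21 -> [8, 18, 21, 21, 21, 21]
Stage 6 (CLIP -2 3): clip(8,-2,3)=3, clip(18,-2,3)=3, clip(21,-2,3)=3, clip(21,-2,3)=3, clip(21,-2,3)=3, clip(21,-2,3)=3 -> [3, 3, 3, 3, 3, 3]
Stage 7 (OFFSET 4): 3+4=7, 3+4=7, 3+4=7, 3+4=7, 3+4=7, 3+4=7 -> [7, 7, 7, 7, 7, 7]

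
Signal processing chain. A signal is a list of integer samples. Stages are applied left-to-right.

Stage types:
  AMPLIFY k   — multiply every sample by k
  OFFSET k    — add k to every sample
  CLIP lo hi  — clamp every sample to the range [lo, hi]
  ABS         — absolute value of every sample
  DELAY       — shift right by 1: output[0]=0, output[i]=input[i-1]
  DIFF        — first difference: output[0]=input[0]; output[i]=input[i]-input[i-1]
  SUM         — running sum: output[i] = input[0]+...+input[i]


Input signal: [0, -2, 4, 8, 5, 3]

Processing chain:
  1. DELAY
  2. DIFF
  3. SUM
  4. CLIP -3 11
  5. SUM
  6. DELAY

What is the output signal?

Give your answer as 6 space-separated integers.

Answer: 0 0 0 -2 2 10

Derivation:
Input: [0, -2, 4, 8, 5, 3]
Stage 1 (DELAY): [0, 0, -2, 4, 8, 5] = [0, 0, -2, 4, 8, 5] -> [0, 0, -2, 4, 8, 5]
Stage 2 (DIFF): s[0]=0, 0-0=0, -2-0=-2, 4--2=6, 8-4=4, 5-8=-3 -> [0, 0, -2, 6, 4, -3]
Stage 3 (SUM): sum[0..0]=0, sum[0..1]=0, sum[0..2]=-2, sum[0..3]=4, sum[0..4]=8, sum[0..5]=5 -> [0, 0, -2, 4, 8, 5]
Stage 4 (CLIP -3 11): clip(0,-3,11)=0, clip(0,-3,11)=0, clip(-2,-3,11)=-2, clip(4,-3,11)=4, clip(8,-3,11)=8, clip(5,-3,11)=5 -> [0, 0, -2, 4, 8, 5]
Stage 5 (SUM): sum[0..0]=0, sum[0..1]=0, sum[0..2]=-2, sum[0..3]=2, sum[0..4]=10, sum[0..5]=15 -> [0, 0, -2, 2, 10, 15]
Stage 6 (DELAY): [0, 0, 0, -2, 2, 10] = [0, 0, 0, -2, 2, 10] -> [0, 0, 0, -2, 2, 10]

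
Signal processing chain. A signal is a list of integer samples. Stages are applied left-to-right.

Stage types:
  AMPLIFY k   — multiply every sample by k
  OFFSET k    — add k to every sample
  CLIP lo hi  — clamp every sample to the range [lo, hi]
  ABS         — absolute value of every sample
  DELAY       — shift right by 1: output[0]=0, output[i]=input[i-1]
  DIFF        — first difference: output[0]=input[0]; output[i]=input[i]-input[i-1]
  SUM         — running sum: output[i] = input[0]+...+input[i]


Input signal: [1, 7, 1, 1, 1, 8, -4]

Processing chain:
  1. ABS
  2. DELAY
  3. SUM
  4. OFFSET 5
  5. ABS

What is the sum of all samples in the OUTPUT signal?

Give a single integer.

Answer: 93

Derivation:
Input: [1, 7, 1, 1, 1, 8, -4]
Stage 1 (ABS): |1|=1, |7|=7, |1|=1, |1|=1, |1|=1, |8|=8, |-4|=4 -> [1, 7, 1, 1, 1, 8, 4]
Stage 2 (DELAY): [0, 1, 7, 1, 1, 1, 8] = [0, 1, 7, 1, 1, 1, 8] -> [0, 1, 7, 1, 1, 1, 8]
Stage 3 (SUM): sum[0..0]=0, sum[0..1]=1, sum[0..2]=8, sum[0..3]=9, sum[0..4]=10, sum[0..5]=11, sum[0..6]=19 -> [0, 1, 8, 9, 10, 11, 19]
Stage 4 (OFFSET 5): 0+5=5, 1+5=6, 8+5=13, 9+5=14, 10+5=15, 11+5=16, 19+5=24 -> [5, 6, 13, 14, 15, 16, 24]
Stage 5 (ABS): |5|=5, |6|=6, |13|=13, |14|=14, |15|=15, |16|=16, |24|=24 -> [5, 6, 13, 14, 15, 16, 24]
Output sum: 93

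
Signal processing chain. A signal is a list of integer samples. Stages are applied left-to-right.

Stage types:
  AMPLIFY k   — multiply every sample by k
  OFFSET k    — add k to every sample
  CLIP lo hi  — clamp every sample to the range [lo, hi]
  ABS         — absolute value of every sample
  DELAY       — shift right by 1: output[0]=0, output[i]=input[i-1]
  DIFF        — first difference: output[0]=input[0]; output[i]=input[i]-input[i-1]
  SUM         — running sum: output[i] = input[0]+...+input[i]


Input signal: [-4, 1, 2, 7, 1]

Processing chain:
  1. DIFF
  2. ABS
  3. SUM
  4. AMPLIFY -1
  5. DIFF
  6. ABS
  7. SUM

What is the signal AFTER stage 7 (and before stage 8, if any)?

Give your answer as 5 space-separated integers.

Input: [-4, 1, 2, 7, 1]
Stage 1 (DIFF): s[0]=-4, 1--4=5, 2-1=1, 7-2=5, 1-7=-6 -> [-4, 5, 1, 5, -6]
Stage 2 (ABS): |-4|=4, |5|=5, |1|=1, |5|=5, |-6|=6 -> [4, 5, 1, 5, 6]
Stage 3 (SUM): sum[0..0]=4, sum[0..1]=9, sum[0..2]=10, sum[0..3]=15, sum[0..4]=21 -> [4, 9, 10, 15, 21]
Stage 4 (AMPLIFY -1): 4*-1=-4, 9*-1=-9, 10*-1=-10, 15*-1=-15, 21*-1=-21 -> [-4, -9, -10, -15, -21]
Stage 5 (DIFF): s[0]=-4, -9--4=-5, -10--9=-1, -15--10=-5, -21--15=-6 -> [-4, -5, -1, -5, -6]
Stage 6 (ABS): |-4|=4, |-5|=5, |-1|=1, |-5|=5, |-6|=6 -> [4, 5, 1, 5, 6]
Stage 7 (SUM): sum[0..0]=4, sum[0..1]=9, sum[0..2]=10, sum[0..3]=15, sum[0..4]=21 -> [4, 9, 10, 15, 21]

Answer: 4 9 10 15 21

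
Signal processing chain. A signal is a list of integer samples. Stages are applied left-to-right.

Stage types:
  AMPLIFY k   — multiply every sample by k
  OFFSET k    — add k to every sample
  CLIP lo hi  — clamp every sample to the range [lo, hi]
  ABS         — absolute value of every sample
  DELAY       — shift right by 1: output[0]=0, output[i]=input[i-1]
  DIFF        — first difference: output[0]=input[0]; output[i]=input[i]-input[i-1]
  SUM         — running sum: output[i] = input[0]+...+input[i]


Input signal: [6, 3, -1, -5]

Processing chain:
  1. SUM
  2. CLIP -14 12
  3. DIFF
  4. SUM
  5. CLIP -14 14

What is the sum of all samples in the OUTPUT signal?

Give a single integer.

Answer: 26

Derivation:
Input: [6, 3, -1, -5]
Stage 1 (SUM): sum[0..0]=6, sum[0..1]=9, sum[0..2]=8, sum[0..3]=3 -> [6, 9, 8, 3]
Stage 2 (CLIP -14 12): clip(6,-14,12)=6, clip(9,-14,12)=9, clip(8,-14,12)=8, clip(3,-14,12)=3 -> [6, 9, 8, 3]
Stage 3 (DIFF): s[0]=6, 9-6=3, 8-9=-1, 3-8=-5 -> [6, 3, -1, -5]
Stage 4 (SUM): sum[0..0]=6, sum[0..1]=9, sum[0..2]=8, sum[0..3]=3 -> [6, 9, 8, 3]
Stage 5 (CLIP -14 14): clip(6,-14,14)=6, clip(9,-14,14)=9, clip(8,-14,14)=8, clip(3,-14,14)=3 -> [6, 9, 8, 3]
Output sum: 26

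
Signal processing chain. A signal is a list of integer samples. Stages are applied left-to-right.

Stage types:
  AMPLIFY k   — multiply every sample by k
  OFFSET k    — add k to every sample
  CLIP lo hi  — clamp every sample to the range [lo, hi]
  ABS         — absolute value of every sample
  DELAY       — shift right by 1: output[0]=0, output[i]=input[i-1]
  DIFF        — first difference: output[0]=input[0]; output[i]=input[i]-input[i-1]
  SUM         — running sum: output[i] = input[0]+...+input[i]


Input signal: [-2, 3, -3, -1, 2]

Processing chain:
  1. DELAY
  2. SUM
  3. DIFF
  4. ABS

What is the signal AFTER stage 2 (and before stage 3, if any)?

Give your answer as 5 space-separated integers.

Input: [-2, 3, -3, -1, 2]
Stage 1 (DELAY): [0, -2, 3, -3, -1] = [0, -2, 3, -3, -1] -> [0, -2, 3, -3, -1]
Stage 2 (SUM): sum[0..0]=0, sum[0..1]=-2, sum[0..2]=1, sum[0..3]=-2, sum[0..4]=-3 -> [0, -2, 1, -2, -3]

Answer: 0 -2 1 -2 -3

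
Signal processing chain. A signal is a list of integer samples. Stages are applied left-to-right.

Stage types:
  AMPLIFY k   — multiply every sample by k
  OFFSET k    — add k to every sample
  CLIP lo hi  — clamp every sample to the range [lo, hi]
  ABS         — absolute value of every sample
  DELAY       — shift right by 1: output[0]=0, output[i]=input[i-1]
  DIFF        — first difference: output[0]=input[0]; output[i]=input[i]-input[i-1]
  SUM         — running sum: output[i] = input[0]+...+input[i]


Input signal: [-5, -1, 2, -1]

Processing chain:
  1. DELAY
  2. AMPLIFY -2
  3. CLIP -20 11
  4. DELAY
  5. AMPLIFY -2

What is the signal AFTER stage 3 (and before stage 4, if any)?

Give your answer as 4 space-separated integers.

Answer: 0 10 2 -4

Derivation:
Input: [-5, -1, 2, -1]
Stage 1 (DELAY): [0, -5, -1, 2] = [0, -5, -1, 2] -> [0, -5, -1, 2]
Stage 2 (AMPLIFY -2): 0*-2=0, -5*-2=10, -1*-2=2, 2*-2=-4 -> [0, 10, 2, -4]
Stage 3 (CLIP -20 11): clip(0,-20,11)=0, clip(10,-20,11)=10, clip(2,-20,11)=2, clip(-4,-20,11)=-4 -> [0, 10, 2, -4]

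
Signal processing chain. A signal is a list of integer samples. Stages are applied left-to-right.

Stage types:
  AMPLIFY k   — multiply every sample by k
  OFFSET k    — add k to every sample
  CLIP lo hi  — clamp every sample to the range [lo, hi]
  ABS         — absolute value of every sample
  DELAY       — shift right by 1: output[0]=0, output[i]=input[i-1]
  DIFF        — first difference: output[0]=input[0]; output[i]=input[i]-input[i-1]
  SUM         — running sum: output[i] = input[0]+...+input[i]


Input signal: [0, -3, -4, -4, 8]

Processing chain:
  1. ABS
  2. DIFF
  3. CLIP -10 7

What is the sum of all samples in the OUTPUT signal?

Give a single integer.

Answer: 8

Derivation:
Input: [0, -3, -4, -4, 8]
Stage 1 (ABS): |0|=0, |-3|=3, |-4|=4, |-4|=4, |8|=8 -> [0, 3, 4, 4, 8]
Stage 2 (DIFF): s[0]=0, 3-0=3, 4-3=1, 4-4=0, 8-4=4 -> [0, 3, 1, 0, 4]
Stage 3 (CLIP -10 7): clip(0,-10,7)=0, clip(3,-10,7)=3, clip(1,-10,7)=1, clip(0,-10,7)=0, clip(4,-10,7)=4 -> [0, 3, 1, 0, 4]
Output sum: 8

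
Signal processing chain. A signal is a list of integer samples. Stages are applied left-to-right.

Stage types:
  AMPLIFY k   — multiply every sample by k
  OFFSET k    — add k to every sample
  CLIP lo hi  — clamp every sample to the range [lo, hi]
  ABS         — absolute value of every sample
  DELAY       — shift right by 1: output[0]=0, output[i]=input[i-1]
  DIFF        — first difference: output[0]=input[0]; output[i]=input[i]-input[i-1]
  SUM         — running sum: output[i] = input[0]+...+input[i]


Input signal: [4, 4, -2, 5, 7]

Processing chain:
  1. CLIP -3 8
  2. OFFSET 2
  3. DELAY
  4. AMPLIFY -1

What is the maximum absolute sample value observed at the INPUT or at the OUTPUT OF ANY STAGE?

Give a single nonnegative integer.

Answer: 9

Derivation:
Input: [4, 4, -2, 5, 7] (max |s|=7)
Stage 1 (CLIP -3 8): clip(4,-3,8)=4, clip(4,-3,8)=4, clip(-2,-3,8)=-2, clip(5,-3,8)=5, clip(7,-3,8)=7 -> [4, 4, -2, 5, 7] (max |s|=7)
Stage 2 (OFFSET 2): 4+2=6, 4+2=6, -2+2=0, 5+2=7, 7+2=9 -> [6, 6, 0, 7, 9] (max |s|=9)
Stage 3 (DELAY): [0, 6, 6, 0, 7] = [0, 6, 6, 0, 7] -> [0, 6, 6, 0, 7] (max |s|=7)
Stage 4 (AMPLIFY -1): 0*-1=0, 6*-1=-6, 6*-1=-6, 0*-1=0, 7*-1=-7 -> [0, -6, -6, 0, -7] (max |s|=7)
Overall max amplitude: 9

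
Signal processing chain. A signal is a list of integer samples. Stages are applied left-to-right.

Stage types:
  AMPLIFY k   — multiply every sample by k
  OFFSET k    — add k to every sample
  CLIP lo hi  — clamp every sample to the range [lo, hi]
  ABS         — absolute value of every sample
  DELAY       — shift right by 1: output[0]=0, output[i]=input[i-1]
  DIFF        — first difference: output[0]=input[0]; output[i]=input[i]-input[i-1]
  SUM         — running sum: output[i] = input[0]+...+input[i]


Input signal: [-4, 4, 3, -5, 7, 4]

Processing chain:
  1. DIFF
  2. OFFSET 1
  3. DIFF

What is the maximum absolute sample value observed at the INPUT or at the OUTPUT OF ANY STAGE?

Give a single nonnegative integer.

Input: [-4, 4, 3, -5, 7, 4] (max |s|=7)
Stage 1 (DIFF): s[0]=-4, 4--4=8, 3-4=-1, -5-3=-8, 7--5=12, 4-7=-3 -> [-4, 8, -1, -8, 12, -3] (max |s|=12)
Stage 2 (OFFSET 1): -4+1=-3, 8+1=9, -1+1=0, -8+1=-7, 12+1=13, -3+1=-2 -> [-3, 9, 0, -7, 13, -2] (max |s|=13)
Stage 3 (DIFF): s[0]=-3, 9--3=12, 0-9=-9, -7-0=-7, 13--7=20, -2-13=-15 -> [-3, 12, -9, -7, 20, -15] (max |s|=20)
Overall max amplitude: 20

Answer: 20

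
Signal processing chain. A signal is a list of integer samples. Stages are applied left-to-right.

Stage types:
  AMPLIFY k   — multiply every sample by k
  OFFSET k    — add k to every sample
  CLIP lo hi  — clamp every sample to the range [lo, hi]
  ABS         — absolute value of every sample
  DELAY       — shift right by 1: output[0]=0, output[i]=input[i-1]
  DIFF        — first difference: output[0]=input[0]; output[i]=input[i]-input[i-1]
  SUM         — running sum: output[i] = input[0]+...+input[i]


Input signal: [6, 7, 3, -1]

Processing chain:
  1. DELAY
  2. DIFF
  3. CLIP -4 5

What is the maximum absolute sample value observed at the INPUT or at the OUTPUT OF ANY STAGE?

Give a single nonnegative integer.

Input: [6, 7, 3, -1] (max |s|=7)
Stage 1 (DELAY): [0, 6, 7, 3] = [0, 6, 7, 3] -> [0, 6, 7, 3] (max |s|=7)
Stage 2 (DIFF): s[0]=0, 6-0=6, 7-6=1, 3-7=-4 -> [0, 6, 1, -4] (max |s|=6)
Stage 3 (CLIP -4 5): clip(0,-4,5)=0, clip(6,-4,5)=5, clip(1,-4,5)=1, clip(-4,-4,5)=-4 -> [0, 5, 1, -4] (max |s|=5)
Overall max amplitude: 7

Answer: 7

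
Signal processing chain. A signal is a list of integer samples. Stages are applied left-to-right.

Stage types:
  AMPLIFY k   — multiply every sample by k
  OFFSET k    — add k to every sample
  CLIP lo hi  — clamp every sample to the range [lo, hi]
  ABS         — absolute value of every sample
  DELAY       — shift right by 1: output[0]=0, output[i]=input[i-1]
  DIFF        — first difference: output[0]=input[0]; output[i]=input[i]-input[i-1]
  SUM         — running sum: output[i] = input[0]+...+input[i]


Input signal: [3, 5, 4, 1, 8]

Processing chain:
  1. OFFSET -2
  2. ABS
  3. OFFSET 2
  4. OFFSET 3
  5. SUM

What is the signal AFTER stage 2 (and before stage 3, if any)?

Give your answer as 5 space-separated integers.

Answer: 1 3 2 1 6

Derivation:
Input: [3, 5, 4, 1, 8]
Stage 1 (OFFSET -2): 3+-2=1, 5+-2=3, 4+-2=2, 1+-2=-1, 8+-2=6 -> [1, 3, 2, -1, 6]
Stage 2 (ABS): |1|=1, |3|=3, |2|=2, |-1|=1, |6|=6 -> [1, 3, 2, 1, 6]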